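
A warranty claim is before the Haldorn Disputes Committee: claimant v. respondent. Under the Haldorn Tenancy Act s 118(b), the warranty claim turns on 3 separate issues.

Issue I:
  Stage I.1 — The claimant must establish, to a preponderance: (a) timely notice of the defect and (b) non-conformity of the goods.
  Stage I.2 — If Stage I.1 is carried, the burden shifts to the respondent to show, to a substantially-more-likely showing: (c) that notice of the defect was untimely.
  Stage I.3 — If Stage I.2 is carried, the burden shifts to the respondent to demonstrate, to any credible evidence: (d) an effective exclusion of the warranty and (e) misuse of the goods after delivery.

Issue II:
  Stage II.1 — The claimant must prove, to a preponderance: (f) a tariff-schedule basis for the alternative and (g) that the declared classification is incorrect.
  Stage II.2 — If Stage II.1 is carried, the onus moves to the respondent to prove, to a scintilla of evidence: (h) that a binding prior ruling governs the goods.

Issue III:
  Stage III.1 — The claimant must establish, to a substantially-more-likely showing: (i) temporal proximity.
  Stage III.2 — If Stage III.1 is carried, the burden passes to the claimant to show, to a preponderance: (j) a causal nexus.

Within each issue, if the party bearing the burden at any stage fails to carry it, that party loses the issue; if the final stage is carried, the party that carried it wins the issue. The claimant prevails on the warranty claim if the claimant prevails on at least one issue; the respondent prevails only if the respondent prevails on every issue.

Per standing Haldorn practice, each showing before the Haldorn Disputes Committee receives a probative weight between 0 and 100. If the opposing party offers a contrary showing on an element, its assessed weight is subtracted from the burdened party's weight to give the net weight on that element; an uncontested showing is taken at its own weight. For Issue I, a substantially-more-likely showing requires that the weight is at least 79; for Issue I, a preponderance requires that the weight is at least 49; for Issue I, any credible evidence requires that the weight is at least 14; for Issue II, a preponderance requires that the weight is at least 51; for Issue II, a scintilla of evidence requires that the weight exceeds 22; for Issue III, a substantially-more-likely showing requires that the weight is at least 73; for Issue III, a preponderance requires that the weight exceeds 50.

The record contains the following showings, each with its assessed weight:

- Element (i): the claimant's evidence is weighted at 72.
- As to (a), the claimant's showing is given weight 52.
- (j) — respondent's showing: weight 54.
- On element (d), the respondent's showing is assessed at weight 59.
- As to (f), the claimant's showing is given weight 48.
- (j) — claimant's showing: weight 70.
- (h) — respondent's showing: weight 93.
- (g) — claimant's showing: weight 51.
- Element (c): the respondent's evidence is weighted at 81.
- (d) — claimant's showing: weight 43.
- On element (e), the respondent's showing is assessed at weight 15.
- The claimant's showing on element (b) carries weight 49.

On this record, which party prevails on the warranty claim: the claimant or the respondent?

— Issue I —
At Stage I.1 the claimant must meet a preponderance (weight is at least 49): on (a) the weight is 52, ≥ 49, so (a) meets the standard; on (b) the weight is 49, which does reach 49, so (b) meets the standard.
  Stage I.1 is satisfied; the onus moves to the respondent.
At Stage I.2 the respondent must meet a substantially-more-likely showing (weight is at least 79): on (c) the weight is 81, ≥ 79, so (c) meets the standard.
  All elements met. The respondent retains the burden for Stage I.3.
At Stage I.3 the respondent must meet any credible evidence (weight is at least 14): on (d) the weight is 59 less the opposing 43 gives net 16, which does reach 14, so (d) meets the standard; on (e) the weight is 15, ≥ 14, so (e) meets the standard.
  Stage I.3 carried; the final stage is satisfied.
All stages carried — the respondent prevails on this issue.
— Issue II —
At Stage II.1 the claimant must meet a preponderance (weight is at least 51): on (f) the weight is 48, which does not reach 51, so (f) does not meet the standard; on (g) the weight is 51, ≥ 51, so (g) meets the standard.
  Stage II.1 not carried; the claimant fails its burden.
So the respondent prevails on this issue.
— Issue III —
Stage III.1 — burden on claimant; standard: a substantially-more-likely showing (weight is at least 73).
    (i): 72 < 73 [not met]
  Stage III.1 not carried; the claimant fails its burden.
So the respondent prevails on this issue.
Per-issue: Issue I → respondent; Issue II → respondent; Issue III → respondent. The claimant must prevail on at least one issue; overall, the respondent prevails.

respondent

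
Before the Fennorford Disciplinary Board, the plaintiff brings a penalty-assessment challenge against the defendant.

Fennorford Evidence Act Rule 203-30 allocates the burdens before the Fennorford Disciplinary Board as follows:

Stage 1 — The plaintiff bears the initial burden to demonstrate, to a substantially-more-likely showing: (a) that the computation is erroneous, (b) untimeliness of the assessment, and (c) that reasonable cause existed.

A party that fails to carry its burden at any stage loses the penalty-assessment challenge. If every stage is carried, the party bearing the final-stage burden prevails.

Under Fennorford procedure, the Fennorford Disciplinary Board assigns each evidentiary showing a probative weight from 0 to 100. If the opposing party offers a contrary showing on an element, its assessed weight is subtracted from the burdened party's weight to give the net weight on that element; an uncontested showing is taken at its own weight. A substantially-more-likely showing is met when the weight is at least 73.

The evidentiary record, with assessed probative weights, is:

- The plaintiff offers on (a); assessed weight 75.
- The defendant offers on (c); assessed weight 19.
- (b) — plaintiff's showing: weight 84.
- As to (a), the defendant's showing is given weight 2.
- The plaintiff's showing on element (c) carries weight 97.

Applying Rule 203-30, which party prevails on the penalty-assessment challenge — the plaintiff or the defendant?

Stage 1 (plaintiff, a substantially-more-likely showing, weight is at least 73): (a) net 75−2=73 ≥ 73 — meets; (b) 84 ≥ 73 — meets; (c) net 97−19=78 ≥ 73 — meets.
  Stage 1 carried; the final stage is satisfied.
Every stage carried; the plaintiff prevails.

plaintiff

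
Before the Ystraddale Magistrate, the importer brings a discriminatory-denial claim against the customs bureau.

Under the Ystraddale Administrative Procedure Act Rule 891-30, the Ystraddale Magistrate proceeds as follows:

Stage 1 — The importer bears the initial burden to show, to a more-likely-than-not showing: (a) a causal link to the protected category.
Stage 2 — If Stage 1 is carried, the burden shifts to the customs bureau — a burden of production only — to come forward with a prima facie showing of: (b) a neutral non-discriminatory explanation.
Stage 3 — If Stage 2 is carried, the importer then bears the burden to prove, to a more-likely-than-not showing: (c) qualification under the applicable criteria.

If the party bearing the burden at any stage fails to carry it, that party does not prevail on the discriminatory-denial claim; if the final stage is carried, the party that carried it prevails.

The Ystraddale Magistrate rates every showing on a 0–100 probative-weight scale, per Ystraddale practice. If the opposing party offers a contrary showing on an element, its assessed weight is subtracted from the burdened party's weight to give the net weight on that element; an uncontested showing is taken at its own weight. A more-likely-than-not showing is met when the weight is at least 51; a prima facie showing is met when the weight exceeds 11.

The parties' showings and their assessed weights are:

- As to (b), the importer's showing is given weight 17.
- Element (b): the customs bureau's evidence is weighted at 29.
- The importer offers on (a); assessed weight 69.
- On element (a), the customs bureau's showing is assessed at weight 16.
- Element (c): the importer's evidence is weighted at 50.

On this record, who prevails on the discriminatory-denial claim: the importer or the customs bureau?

customs bureau

Stage 1 — burden on importer; standard: a more-likely-than-not showing (weight is at least 51).
    (a): 69 − 16 = 53 ≥ 51 [met]
  The importer carries Stage 1; the customs bureau now bears the burden.
Stage 2 — burden on customs bureau; standard: a prima facie showing (weight exceeds 11).
    (b): 29 − 17 = 12 > 11 [met]
  Stage 2 carried; the burden shifts to the importer.
Stage 3 — burden on importer; standard: a more-likely-than-not showing (weight is at least 51).
    (c): 50 < 51 [not met]
  The importer does not carry Stage 3.
So the customs bureau prevails.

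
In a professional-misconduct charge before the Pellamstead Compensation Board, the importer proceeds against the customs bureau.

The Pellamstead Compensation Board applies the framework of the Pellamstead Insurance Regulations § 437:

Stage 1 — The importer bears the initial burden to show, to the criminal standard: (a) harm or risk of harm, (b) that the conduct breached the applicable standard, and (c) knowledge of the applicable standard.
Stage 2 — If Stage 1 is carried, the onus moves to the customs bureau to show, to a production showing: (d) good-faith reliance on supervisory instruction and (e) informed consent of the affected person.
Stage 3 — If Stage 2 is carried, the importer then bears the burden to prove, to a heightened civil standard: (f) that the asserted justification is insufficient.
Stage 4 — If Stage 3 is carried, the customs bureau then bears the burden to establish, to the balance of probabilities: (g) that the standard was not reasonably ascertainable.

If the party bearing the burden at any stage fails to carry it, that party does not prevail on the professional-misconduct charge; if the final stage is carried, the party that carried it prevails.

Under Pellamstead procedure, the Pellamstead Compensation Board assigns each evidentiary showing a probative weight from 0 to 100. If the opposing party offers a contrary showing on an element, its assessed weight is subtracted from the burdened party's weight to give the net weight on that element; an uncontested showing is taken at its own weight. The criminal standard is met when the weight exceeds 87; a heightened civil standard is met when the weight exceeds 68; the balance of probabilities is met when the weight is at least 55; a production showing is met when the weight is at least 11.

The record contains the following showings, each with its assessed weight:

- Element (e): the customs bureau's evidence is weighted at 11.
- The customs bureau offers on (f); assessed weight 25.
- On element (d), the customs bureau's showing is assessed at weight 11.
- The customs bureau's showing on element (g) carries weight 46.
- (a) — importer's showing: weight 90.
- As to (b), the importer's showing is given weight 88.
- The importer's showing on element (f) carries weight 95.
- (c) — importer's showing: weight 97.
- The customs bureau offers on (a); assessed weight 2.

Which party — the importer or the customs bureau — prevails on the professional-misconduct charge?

importer

At Stage 1 the importer must meet the criminal standard (weight exceeds 87): on (a) the weight is 90 less the opposing 2 gives net 88, which does exceed 87, so (a) meets the standard; on (b) the weight is 88, > 87, so (b) meets the standard; on (c) the weight is 97, which does exceed 87, so (c) meets the standard.
  The importer carries Stage 1; the customs bureau now bears the burden.
At Stage 2 the customs bureau must meet a production showing (weight is at least 11): on (d) the weight is 11, ≥ 11, so (d) meets the standard; on (e) the weight is 11, which does reach 11, so (e) meets the standard.
  The customs bureau carries Stage 2; the importer now bears the burden.
At Stage 3 the importer must meet a heightened civil standard (weight exceeds 68): on (f) the weight is 95 less the opposing 25 gives net 70, > 68, so (f) meets the standard.
  All elements met. The burden passes to the customs bureau.
At Stage 4 the customs bureau must meet the balance of probabilities (weight is at least 55): on (g) the weight is 46, < 55, so (g) does not meet the standard.
  Stage 4 not carried; the customs bureau fails its burden.
The importer prevails.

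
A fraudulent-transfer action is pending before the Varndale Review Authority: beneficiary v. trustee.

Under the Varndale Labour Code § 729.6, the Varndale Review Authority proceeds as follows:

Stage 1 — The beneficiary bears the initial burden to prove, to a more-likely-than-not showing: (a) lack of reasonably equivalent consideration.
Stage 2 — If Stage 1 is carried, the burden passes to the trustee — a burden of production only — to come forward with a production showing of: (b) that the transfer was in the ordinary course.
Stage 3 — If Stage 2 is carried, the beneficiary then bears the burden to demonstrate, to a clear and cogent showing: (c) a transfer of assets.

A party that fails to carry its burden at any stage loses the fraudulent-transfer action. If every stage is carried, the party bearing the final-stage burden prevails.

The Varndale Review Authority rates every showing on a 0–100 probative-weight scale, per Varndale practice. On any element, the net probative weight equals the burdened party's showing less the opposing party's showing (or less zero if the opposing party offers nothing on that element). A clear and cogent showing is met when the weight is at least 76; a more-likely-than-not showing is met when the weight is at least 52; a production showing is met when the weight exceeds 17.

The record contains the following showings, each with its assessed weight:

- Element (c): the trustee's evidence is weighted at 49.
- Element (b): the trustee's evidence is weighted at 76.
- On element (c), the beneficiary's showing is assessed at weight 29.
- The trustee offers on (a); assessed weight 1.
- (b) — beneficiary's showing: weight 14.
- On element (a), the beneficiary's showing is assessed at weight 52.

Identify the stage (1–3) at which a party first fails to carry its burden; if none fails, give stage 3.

stage 1

Stage 1 — burden on beneficiary; standard: a more-likely-than-not showing (weight is at least 52).
    (a): 52 − 1 = 51 < 52 [not met]
  Stage 1 not carried; the beneficiary fails its burden.
The analysis ends at Stage 1; the trustee prevails.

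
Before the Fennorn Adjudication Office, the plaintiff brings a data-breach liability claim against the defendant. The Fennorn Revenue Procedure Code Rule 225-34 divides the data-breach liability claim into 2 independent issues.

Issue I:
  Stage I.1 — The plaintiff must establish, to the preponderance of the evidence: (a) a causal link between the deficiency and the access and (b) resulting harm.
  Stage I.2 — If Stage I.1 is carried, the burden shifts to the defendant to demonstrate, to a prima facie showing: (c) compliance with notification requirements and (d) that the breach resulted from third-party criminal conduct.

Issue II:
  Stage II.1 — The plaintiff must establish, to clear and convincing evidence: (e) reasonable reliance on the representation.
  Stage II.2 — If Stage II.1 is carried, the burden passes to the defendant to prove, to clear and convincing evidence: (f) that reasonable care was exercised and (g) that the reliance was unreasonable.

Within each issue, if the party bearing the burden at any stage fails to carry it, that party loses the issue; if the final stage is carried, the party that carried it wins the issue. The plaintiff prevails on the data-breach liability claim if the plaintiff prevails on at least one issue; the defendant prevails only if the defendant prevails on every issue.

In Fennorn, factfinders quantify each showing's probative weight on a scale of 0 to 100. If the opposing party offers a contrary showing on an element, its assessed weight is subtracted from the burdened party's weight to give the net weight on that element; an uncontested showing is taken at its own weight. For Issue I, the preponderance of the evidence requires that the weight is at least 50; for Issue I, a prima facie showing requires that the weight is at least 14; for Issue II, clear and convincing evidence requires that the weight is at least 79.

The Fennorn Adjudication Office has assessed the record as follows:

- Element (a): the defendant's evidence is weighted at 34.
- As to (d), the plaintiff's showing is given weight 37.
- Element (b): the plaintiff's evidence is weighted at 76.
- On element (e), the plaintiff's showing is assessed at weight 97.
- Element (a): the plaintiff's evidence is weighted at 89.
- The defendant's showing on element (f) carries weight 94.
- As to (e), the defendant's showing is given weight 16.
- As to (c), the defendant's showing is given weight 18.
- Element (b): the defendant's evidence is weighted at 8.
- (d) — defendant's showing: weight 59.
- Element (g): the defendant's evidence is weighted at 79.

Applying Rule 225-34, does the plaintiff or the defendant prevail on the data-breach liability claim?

defendant

— Issue I —
At Stage I.1 the plaintiff must meet the preponderance of the evidence (weight is at least 50): on (a) the weight is 89 less the opposing 34 gives net 55, ≥ 50, so (a) meets the standard; on (b) the weight is 76 less the opposing 8 gives net 68, ≥ 50, so (b) meets the standard.
  All elements met. The burden passes to the defendant.
At Stage I.2 the defendant must meet a prima facie showing (weight is at least 14): on (c) the weight is 18, which does reach 14, so (c) meets the standard; on (d) the weight is 59 less the opposing 37 gives net 22, ≥ 14, so (d) meets the standard.
  The defendant carries the last stage.
Every stage carried; the defendant prevails on this issue.
— Issue II —
Stage II.1 (plaintiff, clear and convincing evidence, weight is at least 79): (e) net 97−16=81 ≥ 79 — meets.
  All elements met. The burden passes to the defendant.
Stage II.2 (defendant, clear and convincing evidence, weight is at least 79): (f) 94 ≥ 79 — meets; (g) 79 ≥ 79 — meets.
  The defendant carries the last stage.
All stages carried — the defendant prevails on this issue.
Per-issue: Issue I → defendant; Issue II → defendant. The plaintiff must prevail on at least one issue; overall, the defendant prevails.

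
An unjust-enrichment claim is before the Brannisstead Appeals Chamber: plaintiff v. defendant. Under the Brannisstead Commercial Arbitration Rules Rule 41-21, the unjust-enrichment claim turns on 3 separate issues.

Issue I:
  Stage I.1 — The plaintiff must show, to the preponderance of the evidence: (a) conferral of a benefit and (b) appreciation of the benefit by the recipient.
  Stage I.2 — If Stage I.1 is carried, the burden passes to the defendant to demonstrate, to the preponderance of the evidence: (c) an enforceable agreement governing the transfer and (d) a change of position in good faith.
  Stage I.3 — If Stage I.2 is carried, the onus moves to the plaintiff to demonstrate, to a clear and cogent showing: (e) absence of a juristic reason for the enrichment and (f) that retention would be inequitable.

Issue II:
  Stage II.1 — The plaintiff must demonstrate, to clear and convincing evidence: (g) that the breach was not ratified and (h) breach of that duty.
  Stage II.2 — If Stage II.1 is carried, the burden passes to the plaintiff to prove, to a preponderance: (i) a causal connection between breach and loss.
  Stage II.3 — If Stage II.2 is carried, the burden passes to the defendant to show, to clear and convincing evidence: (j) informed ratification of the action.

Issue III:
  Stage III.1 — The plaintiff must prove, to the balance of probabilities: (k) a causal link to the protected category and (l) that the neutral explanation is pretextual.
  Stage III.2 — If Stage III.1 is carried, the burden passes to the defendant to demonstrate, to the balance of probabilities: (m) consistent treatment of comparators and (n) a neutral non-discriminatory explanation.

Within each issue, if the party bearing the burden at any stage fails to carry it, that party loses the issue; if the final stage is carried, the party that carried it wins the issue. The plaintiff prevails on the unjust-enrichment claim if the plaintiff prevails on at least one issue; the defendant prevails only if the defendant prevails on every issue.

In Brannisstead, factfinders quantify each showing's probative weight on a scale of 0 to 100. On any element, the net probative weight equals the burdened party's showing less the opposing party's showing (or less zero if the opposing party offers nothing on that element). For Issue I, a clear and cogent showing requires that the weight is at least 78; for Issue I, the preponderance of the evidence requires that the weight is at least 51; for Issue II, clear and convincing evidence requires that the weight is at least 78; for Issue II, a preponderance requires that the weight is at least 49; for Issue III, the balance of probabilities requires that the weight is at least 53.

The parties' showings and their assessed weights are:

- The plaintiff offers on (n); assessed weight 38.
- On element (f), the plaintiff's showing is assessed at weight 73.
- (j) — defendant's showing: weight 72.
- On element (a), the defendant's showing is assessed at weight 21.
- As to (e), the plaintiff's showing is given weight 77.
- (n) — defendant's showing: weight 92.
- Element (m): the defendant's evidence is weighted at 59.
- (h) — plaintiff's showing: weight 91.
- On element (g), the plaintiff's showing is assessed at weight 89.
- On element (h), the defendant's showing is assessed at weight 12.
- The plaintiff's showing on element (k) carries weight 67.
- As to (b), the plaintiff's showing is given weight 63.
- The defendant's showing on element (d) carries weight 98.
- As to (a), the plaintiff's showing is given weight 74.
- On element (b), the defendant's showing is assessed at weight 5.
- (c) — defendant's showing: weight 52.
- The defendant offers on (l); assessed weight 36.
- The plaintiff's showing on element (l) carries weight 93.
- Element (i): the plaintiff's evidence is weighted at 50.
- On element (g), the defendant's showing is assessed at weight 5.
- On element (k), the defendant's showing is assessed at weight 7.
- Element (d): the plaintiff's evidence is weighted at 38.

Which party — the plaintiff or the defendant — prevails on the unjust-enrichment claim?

— Issue I —
Stage I.1 — burden on plaintiff; standard: the preponderance of the evidence (weight is at least 51).
    (a): 74 − 21 = 53 ≥ 51 [met]
    (b): 63 − 5 = 58 ≥ 51 [met]
  Stage I.1 is satisfied; the onus moves to the defendant.
Stage I.2 — burden on defendant; standard: the preponderance of the evidence (weight is at least 51).
    (c): 52 ≥ 51 [met]
    (d): 98 − 38 = 60 ≥ 51 [met]
  Stage I.2 carried; the burden shifts to the plaintiff.
Stage I.3 — burden on plaintiff; standard: a clear and cogent showing (weight is at least 78).
    (e): 77 < 78 [not met]
    (f): 73 < 78 [not met]
  The plaintiff does not carry Stage I.3.
The defendant prevails on this issue.
— Issue II —
At Stage II.1 the plaintiff must meet clear and convincing evidence (weight is at least 78): on (g) the weight is 89 less the opposing 5 gives net 84, ≥ 78, so (g) meets the standard; on (h) the weight is 91 less the opposing 12 gives net 79, ≥ 78, so (h) meets the standard.
  Stage II.1 is satisfied; the plaintiff continues to bear the burden.
At Stage II.2 the plaintiff must meet a preponderance (weight is at least 49): on (i) the weight is 50, ≥ 49, so (i) meets the standard.
  Stage II.2 is satisfied; the onus moves to the defendant.
At Stage II.3 the defendant must meet clear and convincing evidence (weight is at least 78): on (j) the weight is 72, which does not reach 78, so (j) does not meet the standard.
  Not every element is met, so the defendant fails to carry Stage II.3.
The plaintiff prevails on this issue.
— Issue III —
Stage III.1 — burden on plaintiff; standard: the balance of probabilities (weight is at least 53).
    (k): 67 − 7 = 60 ≥ 53 [met]
    (l): 93 − 36 = 57 ≥ 53 [met]
  All elements met. The burden passes to the defendant.
Stage III.2 — burden on defendant; standard: the balance of probabilities (weight is at least 53).
    (m): 59 ≥ 53 [met]
    (n): 92 − 38 = 54 ≥ 53 [met]
  All elements met at the final stage.
Every stage carried; the defendant prevails on this issue.
Per-issue: Issue I → defendant; Issue II → plaintiff; Issue III → defendant. The plaintiff must prevail on at least one issue; overall, the plaintiff prevails.

plaintiff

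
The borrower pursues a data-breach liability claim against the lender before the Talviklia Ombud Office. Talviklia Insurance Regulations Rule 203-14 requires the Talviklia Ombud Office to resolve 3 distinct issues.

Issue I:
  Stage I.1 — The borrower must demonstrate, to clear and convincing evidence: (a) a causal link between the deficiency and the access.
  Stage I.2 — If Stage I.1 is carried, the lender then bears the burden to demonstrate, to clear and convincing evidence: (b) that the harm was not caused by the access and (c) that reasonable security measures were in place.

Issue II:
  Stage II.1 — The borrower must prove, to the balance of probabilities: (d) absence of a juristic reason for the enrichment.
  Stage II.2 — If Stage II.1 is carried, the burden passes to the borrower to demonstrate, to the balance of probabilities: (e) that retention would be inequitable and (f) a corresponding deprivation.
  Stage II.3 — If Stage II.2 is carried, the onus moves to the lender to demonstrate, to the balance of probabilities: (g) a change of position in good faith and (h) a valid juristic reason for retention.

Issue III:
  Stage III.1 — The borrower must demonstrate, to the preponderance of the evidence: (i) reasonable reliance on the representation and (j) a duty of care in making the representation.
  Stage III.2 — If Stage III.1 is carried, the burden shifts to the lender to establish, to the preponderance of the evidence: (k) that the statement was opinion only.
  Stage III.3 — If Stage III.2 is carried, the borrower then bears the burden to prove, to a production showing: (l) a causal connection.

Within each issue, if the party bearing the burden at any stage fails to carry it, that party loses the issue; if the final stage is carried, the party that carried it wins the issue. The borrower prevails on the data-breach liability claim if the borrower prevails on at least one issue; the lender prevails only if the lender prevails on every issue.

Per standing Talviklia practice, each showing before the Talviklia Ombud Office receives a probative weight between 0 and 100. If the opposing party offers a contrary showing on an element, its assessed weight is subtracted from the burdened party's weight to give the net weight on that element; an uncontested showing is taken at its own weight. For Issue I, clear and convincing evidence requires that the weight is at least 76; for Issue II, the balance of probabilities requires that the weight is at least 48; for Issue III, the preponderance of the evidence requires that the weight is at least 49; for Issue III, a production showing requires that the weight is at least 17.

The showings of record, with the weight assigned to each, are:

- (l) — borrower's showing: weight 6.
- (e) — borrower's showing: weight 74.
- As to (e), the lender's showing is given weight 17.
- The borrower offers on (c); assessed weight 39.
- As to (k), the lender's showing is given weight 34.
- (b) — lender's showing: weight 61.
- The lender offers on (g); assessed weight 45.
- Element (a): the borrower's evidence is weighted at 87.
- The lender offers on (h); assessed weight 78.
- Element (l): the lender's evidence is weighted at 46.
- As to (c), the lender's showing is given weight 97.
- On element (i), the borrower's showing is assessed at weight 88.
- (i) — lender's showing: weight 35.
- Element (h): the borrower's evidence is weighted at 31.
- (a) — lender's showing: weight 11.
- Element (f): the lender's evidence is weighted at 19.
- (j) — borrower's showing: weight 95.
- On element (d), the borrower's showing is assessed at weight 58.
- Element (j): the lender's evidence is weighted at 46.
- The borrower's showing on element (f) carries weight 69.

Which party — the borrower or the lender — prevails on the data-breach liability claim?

— Issue I —
Stage I.1 (borrower, clear and convincing evidence, weight is at least 76): (a) net 87−11=76 ≥ 76 — meets.
  The borrower carries Stage I.1; the lender now bears the burden.
Stage I.2 (lender, clear and convincing evidence, weight is at least 76): (b) 61 < 76 — fails; (c) net 97−39=58 < 76 — fails.
  The lender does not carry Stage I.2.
The borrower prevails on this issue.
— Issue II —
Stage II.1 — burden on borrower; standard: the balance of probabilities (weight is at least 48).
    (d): 58 ≥ 48 [met]
  All elements met. The borrower retains the burden for Stage II.2.
Stage II.2 — burden on borrower; standard: the balance of probabilities (weight is at least 48).
    (e): 74 − 17 = 57 ≥ 48 [met]
    (f): 69 − 19 = 50 ≥ 48 [met]
  Stage II.2 carried; the burden shifts to the lender.
Stage II.3 — burden on lender; standard: the balance of probabilities (weight is at least 48).
    (g): 45 < 48 [not met]
    (h): 78 − 31 = 47 < 48 [not met]
  The lender does not carry Stage II.3.
So the borrower prevails on this issue.
— Issue III —
Stage III.1 (borrower, the preponderance of the evidence, weight is at least 49): (i) net 88−35=53 ≥ 49 — meets; (j) net 95−46=49 ≥ 49 — meets.
  The borrower carries Stage III.1; the lender now bears the burden.
Stage III.2 (lender, the preponderance of the evidence, weight is at least 49): (k) 34 < 49 — fails.
  The lender does not carry Stage III.2.
The borrower prevails on this issue.
Per-issue: Issue I → borrower; Issue II → borrower; Issue III → borrower. The borrower must prevail on at least one issue; overall, the borrower prevails.

borrower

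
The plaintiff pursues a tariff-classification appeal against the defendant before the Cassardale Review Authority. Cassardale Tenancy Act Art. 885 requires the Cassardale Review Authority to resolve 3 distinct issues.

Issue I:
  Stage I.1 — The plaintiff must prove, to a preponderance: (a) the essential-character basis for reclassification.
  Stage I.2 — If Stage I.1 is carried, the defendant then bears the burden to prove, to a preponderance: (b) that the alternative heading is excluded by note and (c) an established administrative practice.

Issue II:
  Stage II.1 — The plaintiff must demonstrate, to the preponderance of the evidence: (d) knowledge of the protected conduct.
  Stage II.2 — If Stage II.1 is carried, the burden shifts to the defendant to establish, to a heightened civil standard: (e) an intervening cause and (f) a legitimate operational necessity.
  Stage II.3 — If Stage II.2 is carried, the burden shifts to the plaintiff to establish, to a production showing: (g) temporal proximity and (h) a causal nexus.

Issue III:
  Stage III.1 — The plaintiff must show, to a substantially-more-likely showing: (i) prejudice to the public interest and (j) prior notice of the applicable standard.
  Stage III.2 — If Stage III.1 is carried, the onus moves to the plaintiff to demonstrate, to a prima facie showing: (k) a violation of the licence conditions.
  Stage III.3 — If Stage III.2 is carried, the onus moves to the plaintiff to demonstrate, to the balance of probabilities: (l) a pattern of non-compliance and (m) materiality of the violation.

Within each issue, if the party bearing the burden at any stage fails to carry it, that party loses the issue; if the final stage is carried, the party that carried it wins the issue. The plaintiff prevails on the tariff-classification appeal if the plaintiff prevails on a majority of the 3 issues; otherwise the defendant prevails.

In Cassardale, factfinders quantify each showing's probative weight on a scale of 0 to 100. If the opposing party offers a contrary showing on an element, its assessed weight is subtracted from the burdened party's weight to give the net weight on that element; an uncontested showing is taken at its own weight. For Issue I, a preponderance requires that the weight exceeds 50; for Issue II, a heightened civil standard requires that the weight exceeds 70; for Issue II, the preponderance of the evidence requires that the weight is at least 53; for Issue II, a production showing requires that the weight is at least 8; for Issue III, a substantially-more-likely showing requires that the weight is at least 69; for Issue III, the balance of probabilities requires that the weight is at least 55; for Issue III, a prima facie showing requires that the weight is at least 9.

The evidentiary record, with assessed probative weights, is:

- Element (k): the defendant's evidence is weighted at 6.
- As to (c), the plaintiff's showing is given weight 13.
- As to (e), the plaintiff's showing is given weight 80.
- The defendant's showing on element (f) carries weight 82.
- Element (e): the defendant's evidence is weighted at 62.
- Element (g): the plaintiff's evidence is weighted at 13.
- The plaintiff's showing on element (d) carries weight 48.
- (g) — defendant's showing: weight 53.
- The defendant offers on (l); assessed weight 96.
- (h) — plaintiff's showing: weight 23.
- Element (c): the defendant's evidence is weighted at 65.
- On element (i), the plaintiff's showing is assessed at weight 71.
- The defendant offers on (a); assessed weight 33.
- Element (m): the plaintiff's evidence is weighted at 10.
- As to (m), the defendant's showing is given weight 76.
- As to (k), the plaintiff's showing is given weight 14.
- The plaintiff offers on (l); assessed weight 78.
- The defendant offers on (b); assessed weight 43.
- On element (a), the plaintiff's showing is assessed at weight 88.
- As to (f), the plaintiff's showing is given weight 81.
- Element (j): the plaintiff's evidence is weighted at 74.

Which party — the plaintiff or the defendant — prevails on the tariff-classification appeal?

defendant

— Issue I —
At Stage I.1 the plaintiff must meet a preponderance (weight exceeds 50): on (a) the weight is 88 less the opposing 33 gives net 55, which does exceed 50, so (a) meets the standard.
  All elements met. The burden passes to the defendant.
At Stage I.2 the defendant must meet a preponderance (weight exceeds 50): on (b) the weight is 43, ≤ 50, so (b) does not meet the standard; on (c) the weight is 65 less the opposing 13 gives net 52, which does exceed 50, so (c) meets the standard.
  The defendant does not carry Stage I.2.
The plaintiff prevails on this issue.
— Issue II —
Stage II.1 (plaintiff, the preponderance of the evidence, weight is at least 53): (d) 48 < 53 — fails.
  Not every element is met, so the plaintiff fails to carry Stage II.1.
The analysis ends at Stage II.1; the defendant prevails on this issue.
— Issue III —
At Stage III.1 the plaintiff must meet a substantially-more-likely showing (weight is at least 69): on (i) the weight is 71, ≥ 69, so (i) meets the standard; on (j) the weight is 74, which does reach 69, so (j) meets the standard.
  All elements met. The plaintiff retains the burden for Stage III.2.
At Stage III.2 the plaintiff must meet a prima facie showing (weight is at least 9): on (k) the weight is 14 less the opposing 6 gives net 8, < 9, so (k) does not meet the standard.
  Not every element is met, so the plaintiff fails to carry Stage III.2.
The defendant prevails on this issue.
Per-issue: Issue I → plaintiff; Issue II → defendant; Issue III → defendant. The plaintiff must prevail on a majority of issues; overall, the defendant prevails.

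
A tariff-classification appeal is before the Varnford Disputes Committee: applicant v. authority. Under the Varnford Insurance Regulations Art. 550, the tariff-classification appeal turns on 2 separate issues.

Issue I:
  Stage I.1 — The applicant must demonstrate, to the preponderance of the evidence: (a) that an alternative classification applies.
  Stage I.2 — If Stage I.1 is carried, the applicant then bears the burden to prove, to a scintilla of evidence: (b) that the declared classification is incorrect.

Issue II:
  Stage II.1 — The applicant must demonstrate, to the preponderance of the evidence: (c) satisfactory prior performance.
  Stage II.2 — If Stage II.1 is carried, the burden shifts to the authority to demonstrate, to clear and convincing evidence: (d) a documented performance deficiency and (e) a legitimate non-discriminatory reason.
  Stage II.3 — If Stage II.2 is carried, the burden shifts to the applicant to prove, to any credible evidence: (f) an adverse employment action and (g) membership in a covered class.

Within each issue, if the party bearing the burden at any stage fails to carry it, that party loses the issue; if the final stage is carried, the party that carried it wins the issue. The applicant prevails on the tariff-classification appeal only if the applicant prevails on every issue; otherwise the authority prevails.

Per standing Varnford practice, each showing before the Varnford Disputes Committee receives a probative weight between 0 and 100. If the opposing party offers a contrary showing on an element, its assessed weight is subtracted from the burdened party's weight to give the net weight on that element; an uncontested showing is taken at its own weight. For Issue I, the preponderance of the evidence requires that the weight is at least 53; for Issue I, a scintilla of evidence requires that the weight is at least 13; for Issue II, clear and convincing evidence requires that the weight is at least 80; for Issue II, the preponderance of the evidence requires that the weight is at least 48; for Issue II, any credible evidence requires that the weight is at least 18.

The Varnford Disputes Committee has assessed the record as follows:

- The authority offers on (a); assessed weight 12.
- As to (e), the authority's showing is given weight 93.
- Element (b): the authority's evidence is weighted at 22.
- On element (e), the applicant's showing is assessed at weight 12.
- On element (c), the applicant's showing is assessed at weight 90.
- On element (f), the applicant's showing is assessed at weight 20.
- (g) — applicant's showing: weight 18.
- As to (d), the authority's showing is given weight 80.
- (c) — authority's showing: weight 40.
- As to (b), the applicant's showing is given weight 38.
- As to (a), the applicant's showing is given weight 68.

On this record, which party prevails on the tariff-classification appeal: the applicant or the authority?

applicant

— Issue I —
At Stage I.1 the applicant must meet the preponderance of the evidence (weight is at least 53): on (a) the weight is 68 less the opposing 12 gives net 56, which does reach 53, so (a) meets the standard.
  Stage I.1 is satisfied; the applicant continues to bear the burden.
At Stage I.2 the applicant must meet a scintilla of evidence (weight is at least 13): on (b) the weight is 38 less the opposing 22 gives net 16, which does reach 13, so (b) meets the standard.
  The applicant carries the last stage.
All stages carried — the applicant prevails on this issue.
— Issue II —
At Stage II.1 the applicant must meet the preponderance of the evidence (weight is at least 48): on (c) the weight is 90 less the opposing 40 gives net 50, ≥ 48, so (c) meets the standard.
  Stage II.1 carried; the burden shifts to the authority.
At Stage II.2 the authority must meet clear and convincing evidence (weight is at least 80): on (d) the weight is 80, which does reach 80, so (d) meets the standard; on (e) the weight is 93 less the opposing 12 gives net 81, ≥ 80, so (e) meets the standard.
  All elements met. The burden passes to the applicant.
At Stage II.3 the applicant must meet any credible evidence (weight is at least 18): on (f) the weight is 20, ≥ 18, so (f) meets the standard; on (g) the weight is 18, which does reach 18, so (g) meets the standard.
  The applicant carries the last stage.
Every stage carried; the applicant prevails on this issue.
Per-issue: Issue I → applicant; Issue II → applicant. The applicant must prevail on every issue; overall, the applicant prevails.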